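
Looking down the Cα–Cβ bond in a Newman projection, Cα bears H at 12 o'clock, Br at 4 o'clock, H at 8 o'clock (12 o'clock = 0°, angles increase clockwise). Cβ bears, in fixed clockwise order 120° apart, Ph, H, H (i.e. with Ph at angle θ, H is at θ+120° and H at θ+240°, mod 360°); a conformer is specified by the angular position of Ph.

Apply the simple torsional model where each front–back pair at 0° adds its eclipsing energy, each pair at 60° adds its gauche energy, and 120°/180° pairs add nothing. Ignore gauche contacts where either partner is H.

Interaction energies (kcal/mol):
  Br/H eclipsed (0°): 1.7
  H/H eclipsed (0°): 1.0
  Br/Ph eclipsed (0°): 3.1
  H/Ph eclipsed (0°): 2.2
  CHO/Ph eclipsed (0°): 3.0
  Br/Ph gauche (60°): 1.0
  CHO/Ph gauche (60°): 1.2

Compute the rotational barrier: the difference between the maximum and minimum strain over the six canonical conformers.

5.1 kcal/mol

Ph at 0° (eclipsed): H–Ph eclipsed, Br–H eclipsed, H–H eclipsed; 2.2 + 1.7 + 1.0 = 4.9 kcal/mol.
Ph at 60° (staggered): Br–Ph gauche; 1.0 = 1.0 kcal/mol.
Ph at 120° (eclipsed): H–H eclipsed, Br–Ph eclipsed, H–H eclipsed; 1.0 + 3.1 + 1.0 = 5.1 kcal/mol.
Ph at 180° (staggered): Br–Ph gauche; 1.0 = 1.0 kcal/mol.
Ph at 240° (eclipsed): H–H eclipsed, Br–H eclipsed, H–Ph eclipsed; 1.0 + 1.7 + 2.2 = 4.9 kcal/mol.
Ph at 300° (staggered): no non-H gauche contacts → 0.0 kcal/mol.
Max at 120° (5.1 kcal/mol), min at 300° (0.0 kcal/mol); barrier = 5.1 kcal/mol.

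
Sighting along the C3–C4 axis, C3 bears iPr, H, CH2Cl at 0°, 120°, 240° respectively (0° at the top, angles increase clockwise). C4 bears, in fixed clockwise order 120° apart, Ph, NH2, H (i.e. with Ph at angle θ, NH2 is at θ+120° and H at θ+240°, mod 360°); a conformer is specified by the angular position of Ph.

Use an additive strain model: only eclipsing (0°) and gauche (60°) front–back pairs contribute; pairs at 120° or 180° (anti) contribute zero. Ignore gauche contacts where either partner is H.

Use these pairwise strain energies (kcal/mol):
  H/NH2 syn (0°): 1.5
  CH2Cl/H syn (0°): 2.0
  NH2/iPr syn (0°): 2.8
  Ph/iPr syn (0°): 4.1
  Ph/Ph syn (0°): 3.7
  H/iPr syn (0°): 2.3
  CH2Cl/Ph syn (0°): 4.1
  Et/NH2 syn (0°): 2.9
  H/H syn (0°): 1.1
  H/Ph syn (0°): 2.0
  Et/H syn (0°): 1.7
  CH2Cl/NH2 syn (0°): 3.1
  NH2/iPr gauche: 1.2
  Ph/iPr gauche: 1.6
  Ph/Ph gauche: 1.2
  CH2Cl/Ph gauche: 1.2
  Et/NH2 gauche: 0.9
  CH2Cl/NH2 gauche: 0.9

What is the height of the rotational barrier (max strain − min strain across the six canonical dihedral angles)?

Ph at 0° (eclipsed): iPr(0°)/Ph(0°) eclipsed 4.1; H(120°)/NH2(120°) eclipsed 1.5; CH2Cl(240°)/H(240°) eclipsed 2.0 → 7.6 kcal/mol.
Ph at 60° (staggered): iPr(0°)/Ph(60°) gauche 1.6; CH2Cl(240°)/NH2(180°) gauche 0.9 → 2.5 kcal/mol.
Ph at 120° (eclipsed): iPr(0°)/H(0°) eclipsed 2.3; H(120°)/Ph(120°) eclipsed 2.0; CH2Cl(240°)/NH2(240°) eclipsed 3.1 → 7.4 kcal/mol.
Ph at 180° (staggered): iPr(0°)/NH2(300°) gauche 1.2; CH2Cl(240°)/Ph(180°) gauche 1.2; CH2Cl(240°)/NH2(300°) gauche 0.9 → 3.3 kcal/mol.
Ph at 240° (eclipsed): iPr(0°)/NH2(0°) eclipsed 2.8; H(120°)/H(120°) eclipsed 1.1; CH2Cl(240°)/Ph(240°) eclipsed 4.1 → 8.0 kcal/mol.
Ph at 300° (staggered): iPr(0°)/Ph(300°) gauche 1.6; iPr(0°)/NH2(60°) gauche 1.2; CH2Cl(240°)/Ph(300°) gauche 1.2 → 4.0 kcal/mol.
Max at 240° (8.0 kcal/mol), min at 60° (2.5 kcal/mol); barrier = 5.5 kcal/mol.

5.5 kcal/mol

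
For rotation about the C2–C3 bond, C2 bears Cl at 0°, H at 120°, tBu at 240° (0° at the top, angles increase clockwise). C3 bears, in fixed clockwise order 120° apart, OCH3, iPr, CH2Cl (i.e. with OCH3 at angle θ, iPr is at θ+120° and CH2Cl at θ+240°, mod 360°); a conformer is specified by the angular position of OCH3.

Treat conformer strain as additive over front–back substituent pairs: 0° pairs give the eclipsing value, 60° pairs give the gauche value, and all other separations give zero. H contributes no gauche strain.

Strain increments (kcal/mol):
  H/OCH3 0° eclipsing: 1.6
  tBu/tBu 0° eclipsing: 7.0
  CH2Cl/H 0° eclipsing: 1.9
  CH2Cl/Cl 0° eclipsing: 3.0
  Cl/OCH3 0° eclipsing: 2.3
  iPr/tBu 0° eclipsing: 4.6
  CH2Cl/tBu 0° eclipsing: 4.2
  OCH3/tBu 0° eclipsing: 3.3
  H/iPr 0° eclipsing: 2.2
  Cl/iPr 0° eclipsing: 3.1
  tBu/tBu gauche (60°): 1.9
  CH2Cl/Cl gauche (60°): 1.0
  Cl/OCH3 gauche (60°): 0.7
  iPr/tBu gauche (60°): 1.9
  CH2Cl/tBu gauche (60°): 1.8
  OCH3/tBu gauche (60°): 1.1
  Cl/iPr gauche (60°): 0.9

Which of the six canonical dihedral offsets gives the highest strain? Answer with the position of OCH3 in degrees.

120°

OCH3 at 0° (eclipsed): Cl(0°)/OCH3(0°) eclipsed 2.3; H(120°)/iPr(120°) eclipsed 2.2; tBu(240°)/CH2Cl(240°) eclipsed 4.2 → 8.7 kcal/mol.
OCH3 at 60° (staggered): Cl(0°)/OCH3(60°) gauche 0.7; Cl(0°)/CH2Cl(300°) gauche 1.0; tBu(240°)/iPr(180°) gauche 1.9; tBu(240°)/CH2Cl(300°) gauche 1.8 → 5.4 kcal/mol.
OCH3 at 120° (eclipsed): Cl(0°)/CH2Cl(0°) eclipsed 3.0; H(120°)/OCH3(120°) eclipsed 1.6; tBu(240°)/iPr(240°) eclipsed 4.6 → 9.2 kcal/mol.
OCH3 at 180° (staggered): Cl(0°)/iPr(300°) gauche 0.9; Cl(0°)/CH2Cl(60°) gauche 1.0; tBu(240°)/OCH3(180°) gauche 1.1; tBu(240°)/iPr(300°) gauche 1.9 → 4.9 kcal/mol.
OCH3 at 240° (eclipsed): Cl(0°)/iPr(0°) eclipsed 3.1; H(120°)/CH2Cl(120°) eclipsed 1.9; tBu(240°)/OCH3(240°) eclipsed 3.3 → 8.3 kcal/mol.
OCH3 at 300° (staggered): Cl(0°)/OCH3(300°) gauche 0.7; Cl(0°)/iPr(60°) gauche 0.9; tBu(240°)/OCH3(300°) gauche 1.1; tBu(240°)/CH2Cl(180°) gauche 1.8 → 4.5 kcal/mol.
The maximum (9.2 kcal/mol) occurs with OCH3 at 120°.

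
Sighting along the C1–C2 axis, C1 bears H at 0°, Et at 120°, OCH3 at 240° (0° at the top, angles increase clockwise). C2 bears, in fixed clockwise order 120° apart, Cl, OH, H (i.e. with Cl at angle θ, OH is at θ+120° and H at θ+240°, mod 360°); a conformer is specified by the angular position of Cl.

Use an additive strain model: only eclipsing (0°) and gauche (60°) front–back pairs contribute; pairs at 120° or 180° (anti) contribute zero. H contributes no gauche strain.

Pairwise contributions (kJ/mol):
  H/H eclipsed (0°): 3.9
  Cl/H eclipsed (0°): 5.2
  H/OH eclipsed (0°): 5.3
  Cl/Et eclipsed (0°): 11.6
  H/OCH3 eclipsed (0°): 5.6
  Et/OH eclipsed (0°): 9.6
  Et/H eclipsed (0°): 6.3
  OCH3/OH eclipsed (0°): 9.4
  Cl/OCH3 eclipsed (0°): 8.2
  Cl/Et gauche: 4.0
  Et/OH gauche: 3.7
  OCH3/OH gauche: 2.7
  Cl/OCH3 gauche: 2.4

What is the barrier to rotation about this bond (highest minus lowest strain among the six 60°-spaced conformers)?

18.8 kJ/mol

Cl at 0° (eclipsed): H–Cl eclipsed, Et–OH eclipsed, OCH3–H eclipsed; 5.2 + 9.6 + 5.6 = 20.4 kJ/mol.
Cl at 60° (staggered): Et–Cl gauche, Et–OH gauche, OCH3–OH gauche; 4.0 + 3.7 + 2.7 = 10.4 kJ/mol.
Cl at 120° (eclipsed): H–H eclipsed, Et–Cl eclipsed, OCH3–OH eclipsed; 3.9 + 11.6 + 9.4 = 24.9 kJ/mol.
Cl at 180° (staggered): Et–Cl gauche, OCH3–Cl gauche, OCH3–OH gauche; 4.0 + 2.4 + 2.7 = 9.1 kJ/mol.
Cl at 240° (eclipsed): H–OH eclipsed, Et–H eclipsed, OCH3–Cl eclipsed; 5.3 + 6.3 + 8.2 = 19.8 kJ/mol.
Cl at 300° (staggered): Et–OH gauche, OCH3–Cl gauche; 3.7 + 2.4 = 6.1 kJ/mol.
Max at 120° (24.9 kJ/mol), min at 300° (6.1 kJ/mol); barrier = 18.8 kJ/mol.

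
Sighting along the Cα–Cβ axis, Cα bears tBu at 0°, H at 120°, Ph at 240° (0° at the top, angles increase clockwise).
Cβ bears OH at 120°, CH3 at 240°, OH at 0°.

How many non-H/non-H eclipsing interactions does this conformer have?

2

Non-H eclipsing pairs: tBu(0°)/OH(0°); Ph(240°)/CH3(240°) — 2 interactions.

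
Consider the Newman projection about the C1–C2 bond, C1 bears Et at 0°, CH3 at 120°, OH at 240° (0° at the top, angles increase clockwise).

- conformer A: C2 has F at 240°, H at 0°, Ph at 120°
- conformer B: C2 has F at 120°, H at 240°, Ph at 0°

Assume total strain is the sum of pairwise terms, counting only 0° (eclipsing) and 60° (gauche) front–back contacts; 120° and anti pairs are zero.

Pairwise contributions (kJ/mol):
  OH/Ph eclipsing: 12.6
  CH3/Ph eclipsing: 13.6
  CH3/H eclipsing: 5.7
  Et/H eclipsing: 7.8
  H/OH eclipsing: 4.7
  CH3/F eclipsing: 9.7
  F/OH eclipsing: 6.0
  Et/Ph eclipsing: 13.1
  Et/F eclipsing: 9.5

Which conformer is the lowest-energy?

A

A (eclipsed): Et–H eclipsed, CH3–Ph eclipsed, OH–F eclipsed; 7.8 + 13.6 + 6.0 = 27.4 kJ/mol.
B (eclipsed): Et–Ph eclipsed, CH3–F eclipsed, OH–H eclipsed; 13.1 + 9.7 + 4.7 = 27.5 kJ/mol.
A has the lowest total (27.4 kJ/mol).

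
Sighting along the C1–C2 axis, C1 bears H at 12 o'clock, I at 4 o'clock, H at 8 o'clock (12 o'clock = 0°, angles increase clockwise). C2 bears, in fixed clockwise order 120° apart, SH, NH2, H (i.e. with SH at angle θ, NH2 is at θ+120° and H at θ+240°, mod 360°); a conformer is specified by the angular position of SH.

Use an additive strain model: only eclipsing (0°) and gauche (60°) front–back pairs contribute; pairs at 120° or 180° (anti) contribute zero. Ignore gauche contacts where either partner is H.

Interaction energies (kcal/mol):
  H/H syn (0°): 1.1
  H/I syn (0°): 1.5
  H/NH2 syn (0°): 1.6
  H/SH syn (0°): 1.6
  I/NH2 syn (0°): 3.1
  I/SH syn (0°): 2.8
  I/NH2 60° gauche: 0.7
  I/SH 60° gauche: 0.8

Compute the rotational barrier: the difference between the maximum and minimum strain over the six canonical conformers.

5.1 kcal/mol

SH at 0° (eclipsed): H–SH eclipsed, I–NH2 eclipsed, H–H eclipsed; 1.6 + 3.1 + 1.1 = 5.8 kcal/mol.
SH at 60° (staggered): I–SH gauche, I–NH2 gauche; 0.8 + 0.7 = 1.5 kcal/mol.
SH at 120° (eclipsed): H–H eclipsed, I–SH eclipsed, H–NH2 eclipsed; 1.1 + 2.8 + 1.6 = 5.5 kcal/mol.
SH at 180° (staggered): I–SH gauche; 0.8 = 0.8 kcal/mol.
SH at 240° (eclipsed): H–NH2 eclipsed, I–H eclipsed, H–SH eclipsed; 1.6 + 1.5 + 1.6 = 4.7 kcal/mol.
SH at 300° (staggered): I–NH2 gauche; 0.7 = 0.7 kcal/mol.
Max at 0° (5.8 kcal/mol), min at 300° (0.7 kcal/mol); barrier = 5.1 kcal/mol.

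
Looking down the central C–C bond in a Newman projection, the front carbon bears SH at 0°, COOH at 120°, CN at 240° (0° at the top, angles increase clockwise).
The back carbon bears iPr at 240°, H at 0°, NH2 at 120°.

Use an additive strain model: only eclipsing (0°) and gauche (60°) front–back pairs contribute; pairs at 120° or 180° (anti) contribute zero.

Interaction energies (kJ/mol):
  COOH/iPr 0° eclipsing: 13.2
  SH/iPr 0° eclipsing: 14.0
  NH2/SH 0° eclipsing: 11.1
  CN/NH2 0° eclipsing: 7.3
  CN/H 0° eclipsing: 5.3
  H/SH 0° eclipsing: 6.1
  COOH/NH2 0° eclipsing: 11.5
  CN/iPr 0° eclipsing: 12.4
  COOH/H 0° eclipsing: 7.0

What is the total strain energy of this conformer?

This conformer (eclipsed): SH–H eclipsed, COOH–NH2 eclipsed, CN–iPr eclipsed; 6.1 + 11.5 + 12.4 = 30.0 kJ/mol.

30.0 kJ/mol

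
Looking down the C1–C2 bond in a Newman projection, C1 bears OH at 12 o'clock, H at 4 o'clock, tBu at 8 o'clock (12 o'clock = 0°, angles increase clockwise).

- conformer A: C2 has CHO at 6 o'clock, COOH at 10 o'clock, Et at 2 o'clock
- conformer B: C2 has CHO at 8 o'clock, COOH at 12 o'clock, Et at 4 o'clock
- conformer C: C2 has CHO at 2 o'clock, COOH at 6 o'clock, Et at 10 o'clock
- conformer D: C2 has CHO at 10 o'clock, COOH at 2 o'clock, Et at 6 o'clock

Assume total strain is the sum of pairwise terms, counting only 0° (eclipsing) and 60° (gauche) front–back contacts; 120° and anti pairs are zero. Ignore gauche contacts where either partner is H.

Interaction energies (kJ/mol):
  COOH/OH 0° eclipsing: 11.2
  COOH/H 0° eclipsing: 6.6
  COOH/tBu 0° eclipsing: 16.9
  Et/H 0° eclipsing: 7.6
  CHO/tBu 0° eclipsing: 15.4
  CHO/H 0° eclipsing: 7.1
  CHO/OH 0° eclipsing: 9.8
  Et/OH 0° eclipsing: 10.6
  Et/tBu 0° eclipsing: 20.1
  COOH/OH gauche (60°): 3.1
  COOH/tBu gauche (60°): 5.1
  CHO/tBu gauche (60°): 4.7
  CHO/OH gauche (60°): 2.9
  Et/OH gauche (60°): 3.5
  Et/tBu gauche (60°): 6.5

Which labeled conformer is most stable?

A

A (staggered): OH–COOH gauche, OH–Et gauche, tBu–CHO gauche, tBu–COOH gauche; 3.1 + 3.5 + 4.7 + 5.1 = 16.4 kJ/mol.
B (eclipsed): OH–COOH eclipsed, H–Et eclipsed, tBu–CHO eclipsed; 11.2 + 7.6 + 15.4 = 34.2 kJ/mol.
C (staggered): OH–CHO gauche, OH–Et gauche, tBu–COOH gauche, tBu–Et gauche; 2.9 + 3.5 + 5.1 + 6.5 = 18.0 kJ/mol.
D (staggered): OH–CHO gauche, OH–COOH gauche, tBu–CHO gauche, tBu–Et gauche; 2.9 + 3.1 + 4.7 + 6.5 = 17.2 kJ/mol.
A has the lowest total (16.4 kJ/mol).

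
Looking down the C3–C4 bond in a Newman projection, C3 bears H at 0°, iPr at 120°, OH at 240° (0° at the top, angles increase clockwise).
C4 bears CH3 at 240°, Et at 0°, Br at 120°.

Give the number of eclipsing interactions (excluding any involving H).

2

Non-H eclipsing pairs: iPr(120°)/Br(120°); OH(240°)/CH3(240°) — 2 interactions.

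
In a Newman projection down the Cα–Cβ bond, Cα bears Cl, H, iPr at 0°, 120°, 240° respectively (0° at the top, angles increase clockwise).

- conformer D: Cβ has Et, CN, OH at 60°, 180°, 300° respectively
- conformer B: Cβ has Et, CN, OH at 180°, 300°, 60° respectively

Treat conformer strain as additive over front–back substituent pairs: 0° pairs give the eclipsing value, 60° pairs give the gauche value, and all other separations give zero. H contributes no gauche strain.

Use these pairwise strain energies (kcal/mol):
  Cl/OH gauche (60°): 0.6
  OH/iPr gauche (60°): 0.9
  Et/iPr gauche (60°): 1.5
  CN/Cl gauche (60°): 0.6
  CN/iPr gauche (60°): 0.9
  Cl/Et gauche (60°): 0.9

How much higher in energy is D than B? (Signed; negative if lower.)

D (staggered): Cl(0°)/Et(60°) gauche 0.9; Cl(0°)/OH(300°) gauche 0.6; iPr(240°)/CN(180°) gauche 0.9; iPr(240°)/OH(300°) gauche 0.9 → 3.3 kcal/mol.
B (staggered): Cl(0°)/CN(300°) gauche 0.6; Cl(0°)/OH(60°) gauche 0.6; iPr(240°)/Et(180°) gauche 1.5; iPr(240°)/CN(300°) gauche 0.9 → 3.6 kcal/mol.
E(D) − E(B) = 3.3 − 3.6 = -0.3 kcal/mol.

-0.3 kcal/mol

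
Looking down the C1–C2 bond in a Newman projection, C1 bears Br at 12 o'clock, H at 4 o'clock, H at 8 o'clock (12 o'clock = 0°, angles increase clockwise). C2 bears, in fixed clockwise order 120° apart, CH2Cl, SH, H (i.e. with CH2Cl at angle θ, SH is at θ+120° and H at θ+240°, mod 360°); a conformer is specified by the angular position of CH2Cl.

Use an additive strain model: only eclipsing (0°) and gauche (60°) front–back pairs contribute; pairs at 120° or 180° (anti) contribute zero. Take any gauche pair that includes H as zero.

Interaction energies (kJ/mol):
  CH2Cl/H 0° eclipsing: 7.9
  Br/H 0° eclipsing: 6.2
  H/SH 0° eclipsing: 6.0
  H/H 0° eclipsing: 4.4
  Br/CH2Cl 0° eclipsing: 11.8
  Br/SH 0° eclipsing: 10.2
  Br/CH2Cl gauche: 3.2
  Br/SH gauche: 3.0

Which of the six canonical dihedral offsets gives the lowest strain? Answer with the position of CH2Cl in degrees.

180°

CH2Cl at 0° (eclipsed): Br(0°)/CH2Cl(0°) eclipsed 11.8; H(120°)/SH(120°) eclipsed 6.0; H(240°)/H(240°) eclipsed 4.4 → 22.2 kJ/mol.
CH2Cl at 60° (staggered): Br(0°)/CH2Cl(60°) gauche 3.2 → 3.2 kJ/mol.
CH2Cl at 120° (eclipsed): Br(0°)/H(0°) eclipsed 6.2; H(120°)/CH2Cl(120°) eclipsed 7.9; H(240°)/SH(240°) eclipsed 6.0 → 20.1 kJ/mol.
CH2Cl at 180° (staggered): Br(0°)/SH(300°) gauche 3.0 → 3.0 kJ/mol.
CH2Cl at 240° (eclipsed): Br(0°)/SH(0°) eclipsed 10.2; H(120°)/H(120°) eclipsed 4.4; H(240°)/CH2Cl(240°) eclipsed 7.9 → 22.5 kJ/mol.
CH2Cl at 300° (staggered): Br(0°)/CH2Cl(300°) gauche 3.2; Br(0°)/SH(60°) gauche 3.0 → 6.2 kJ/mol.
The minimum (3.0 kJ/mol) occurs with CH2Cl at 180°.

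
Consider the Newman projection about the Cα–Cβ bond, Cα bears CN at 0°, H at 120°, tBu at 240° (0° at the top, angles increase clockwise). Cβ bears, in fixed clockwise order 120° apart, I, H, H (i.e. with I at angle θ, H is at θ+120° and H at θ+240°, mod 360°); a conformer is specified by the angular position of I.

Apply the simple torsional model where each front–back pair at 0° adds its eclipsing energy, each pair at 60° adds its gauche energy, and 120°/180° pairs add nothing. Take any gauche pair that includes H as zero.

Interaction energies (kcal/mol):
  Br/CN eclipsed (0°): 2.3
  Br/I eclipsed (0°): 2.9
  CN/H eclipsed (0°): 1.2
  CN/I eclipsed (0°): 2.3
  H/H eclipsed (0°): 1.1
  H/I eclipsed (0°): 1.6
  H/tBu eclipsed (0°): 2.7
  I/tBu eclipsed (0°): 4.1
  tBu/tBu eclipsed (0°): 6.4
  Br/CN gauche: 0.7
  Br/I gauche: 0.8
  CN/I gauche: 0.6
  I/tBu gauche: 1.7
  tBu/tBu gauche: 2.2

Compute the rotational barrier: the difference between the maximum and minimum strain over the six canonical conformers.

I at 0° (eclipsed): CN(0°)/I(0°) eclipsed 2.3; H(120°)/H(120°) eclipsed 1.1; tBu(240°)/H(240°) eclipsed 2.7 → 6.1 kcal/mol.
I at 60° (staggered): CN(0°)/I(60°) gauche 0.6 → 0.6 kcal/mol.
I at 120° (eclipsed): CN(0°)/H(0°) eclipsed 1.2; H(120°)/I(120°) eclipsed 1.6; tBu(240°)/H(240°) eclipsed 2.7 → 5.5 kcal/mol.
I at 180° (staggered): tBu(240°)/I(180°) gauche 1.7 → 1.7 kcal/mol.
I at 240° (eclipsed): CN(0°)/H(0°) eclipsed 1.2; H(120°)/H(120°) eclipsed 1.1; tBu(240°)/I(240°) eclipsed 4.1 → 6.4 kcal/mol.
I at 300° (staggered): CN(0°)/I(300°) gauche 0.6; tBu(240°)/I(300°) gauche 1.7 → 2.3 kcal/mol.
Max at 240° (6.4 kcal/mol), min at 60° (0.6 kcal/mol); barrier = 5.8 kcal/mol.

5.8 kcal/mol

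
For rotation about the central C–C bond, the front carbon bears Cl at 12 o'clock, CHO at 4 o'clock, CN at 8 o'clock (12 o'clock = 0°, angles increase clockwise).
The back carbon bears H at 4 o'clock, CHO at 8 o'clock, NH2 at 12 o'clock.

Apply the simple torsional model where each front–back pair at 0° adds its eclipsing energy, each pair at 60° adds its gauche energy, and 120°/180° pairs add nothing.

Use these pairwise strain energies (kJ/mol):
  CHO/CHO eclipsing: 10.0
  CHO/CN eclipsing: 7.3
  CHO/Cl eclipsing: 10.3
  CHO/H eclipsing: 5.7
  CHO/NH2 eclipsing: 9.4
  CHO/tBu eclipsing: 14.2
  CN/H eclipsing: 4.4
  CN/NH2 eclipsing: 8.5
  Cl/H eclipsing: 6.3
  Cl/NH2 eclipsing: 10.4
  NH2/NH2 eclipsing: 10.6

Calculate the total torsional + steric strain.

This conformer is eclipsed. Cl at 0° is eclipsed with NH2 at 0° (10.4); CHO at 120° is eclipsed with H at 120° (5.7); CN at 240° is eclipsed with CHO at 240° (7.3). Total 23.4 kJ/mol.

23.4 kJ/mol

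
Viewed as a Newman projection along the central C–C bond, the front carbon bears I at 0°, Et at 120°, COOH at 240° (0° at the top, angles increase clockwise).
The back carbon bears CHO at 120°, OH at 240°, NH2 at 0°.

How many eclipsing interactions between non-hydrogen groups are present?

3

Non-H eclipsing pairs: I(0°)/NH2(0°); Et(120°)/CHO(120°); COOH(240°)/OH(240°) — 3 interactions.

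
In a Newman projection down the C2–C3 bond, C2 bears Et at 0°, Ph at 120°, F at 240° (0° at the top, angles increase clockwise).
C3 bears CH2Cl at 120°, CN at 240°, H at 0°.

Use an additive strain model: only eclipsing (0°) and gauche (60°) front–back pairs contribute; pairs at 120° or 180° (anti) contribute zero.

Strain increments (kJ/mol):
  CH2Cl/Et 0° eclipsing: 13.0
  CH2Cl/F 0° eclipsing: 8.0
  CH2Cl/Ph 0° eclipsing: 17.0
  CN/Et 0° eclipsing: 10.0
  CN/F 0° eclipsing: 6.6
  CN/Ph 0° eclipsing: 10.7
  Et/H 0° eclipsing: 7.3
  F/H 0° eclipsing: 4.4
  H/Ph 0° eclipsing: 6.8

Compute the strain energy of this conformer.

This conformer (eclipsed): Et(0°)/H(0°) eclipsed 7.3; Ph(120°)/CH2Cl(120°) eclipsed 17.0; F(240°)/CN(240°) eclipsed 6.6 → 30.9 kJ/mol.

30.9 kJ/mol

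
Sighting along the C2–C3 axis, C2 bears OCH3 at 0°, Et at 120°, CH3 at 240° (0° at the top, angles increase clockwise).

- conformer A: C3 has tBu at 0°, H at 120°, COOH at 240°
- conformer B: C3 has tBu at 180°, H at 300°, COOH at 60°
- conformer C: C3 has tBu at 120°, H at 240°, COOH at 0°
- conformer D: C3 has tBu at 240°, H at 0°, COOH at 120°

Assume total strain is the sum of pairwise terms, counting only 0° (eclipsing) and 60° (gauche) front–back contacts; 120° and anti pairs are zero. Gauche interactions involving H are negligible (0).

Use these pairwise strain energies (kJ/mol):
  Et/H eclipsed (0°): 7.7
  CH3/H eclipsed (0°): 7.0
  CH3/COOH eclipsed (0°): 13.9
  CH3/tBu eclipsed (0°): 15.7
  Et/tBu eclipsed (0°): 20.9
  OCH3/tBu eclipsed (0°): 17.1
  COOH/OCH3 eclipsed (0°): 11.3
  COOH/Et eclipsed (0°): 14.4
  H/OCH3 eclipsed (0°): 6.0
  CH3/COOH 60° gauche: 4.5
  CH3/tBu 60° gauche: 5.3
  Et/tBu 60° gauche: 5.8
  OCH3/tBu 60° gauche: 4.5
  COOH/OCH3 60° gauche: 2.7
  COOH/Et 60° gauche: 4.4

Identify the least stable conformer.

A (eclipsed): OCH3(0°)/tBu(0°) eclipsed 17.1; Et(120°)/H(120°) eclipsed 7.7; CH3(240°)/COOH(240°) eclipsed 13.9 → 38.7 kJ/mol.
B (staggered): OCH3(0°)/COOH(60°) gauche 2.7; Et(120°)/tBu(180°) gauche 5.8; Et(120°)/COOH(60°) gauche 4.4; CH3(240°)/tBu(180°) gauche 5.3 → 18.2 kJ/mol.
C (eclipsed): OCH3(0°)/COOH(0°) eclipsed 11.3; Et(120°)/tBu(120°) eclipsed 20.9; CH3(240°)/H(240°) eclipsed 7.0 → 39.2 kJ/mol.
D (eclipsed): OCH3(0°)/H(0°) eclipsed 6.0; Et(120°)/COOH(120°) eclipsed 14.4; CH3(240°)/tBu(240°) eclipsed 15.7 → 36.1 kJ/mol.
C has the highest total (39.2 kJ/mol).

C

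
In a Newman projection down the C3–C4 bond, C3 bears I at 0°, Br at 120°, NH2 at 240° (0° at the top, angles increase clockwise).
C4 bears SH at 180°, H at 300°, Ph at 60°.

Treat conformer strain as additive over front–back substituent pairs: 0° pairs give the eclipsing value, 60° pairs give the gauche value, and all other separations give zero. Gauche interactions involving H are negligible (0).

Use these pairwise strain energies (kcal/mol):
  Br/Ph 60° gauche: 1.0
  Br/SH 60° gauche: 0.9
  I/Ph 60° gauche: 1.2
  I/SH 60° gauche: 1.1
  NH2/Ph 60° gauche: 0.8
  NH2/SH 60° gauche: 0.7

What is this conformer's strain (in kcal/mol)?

3.8 kcal/mol

This conformer (staggered): I(0°)/Ph(60°) gauche 1.2; Br(120°)/SH(180°) gauche 0.9; Br(120°)/Ph(60°) gauche 1.0; NH2(240°)/SH(180°) gauche 0.7 → 3.8 kcal/mol.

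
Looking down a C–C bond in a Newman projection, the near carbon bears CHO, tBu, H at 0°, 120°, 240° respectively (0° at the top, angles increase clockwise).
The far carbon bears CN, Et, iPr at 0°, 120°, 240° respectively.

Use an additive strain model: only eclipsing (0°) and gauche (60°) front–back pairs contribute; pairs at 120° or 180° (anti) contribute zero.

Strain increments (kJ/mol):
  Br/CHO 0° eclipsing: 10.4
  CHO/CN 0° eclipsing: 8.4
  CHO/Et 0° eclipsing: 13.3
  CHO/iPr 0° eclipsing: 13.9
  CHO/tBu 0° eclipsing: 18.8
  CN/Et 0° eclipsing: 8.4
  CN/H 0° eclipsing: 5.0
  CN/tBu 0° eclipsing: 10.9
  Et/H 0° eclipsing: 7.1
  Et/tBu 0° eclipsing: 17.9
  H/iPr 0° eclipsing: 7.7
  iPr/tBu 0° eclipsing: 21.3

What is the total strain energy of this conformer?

34.0 kJ/mol

This conformer is eclipsed. CHO at 0° is eclipsed with CN at 0° (8.4); tBu at 120° is eclipsed with Et at 120° (17.9); H at 240° is eclipsed with iPr at 240° (7.7). Total 34.0 kJ/mol.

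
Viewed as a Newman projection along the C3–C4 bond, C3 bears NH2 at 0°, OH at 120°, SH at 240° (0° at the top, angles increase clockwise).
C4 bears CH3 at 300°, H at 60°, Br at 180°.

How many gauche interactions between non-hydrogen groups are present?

4

Non-H gauche pairs: NH2(0°)/CH3(300°); OH(120°)/Br(180°); SH(240°)/CH3(300°); SH(240°)/Br(180°) — 4 interactions.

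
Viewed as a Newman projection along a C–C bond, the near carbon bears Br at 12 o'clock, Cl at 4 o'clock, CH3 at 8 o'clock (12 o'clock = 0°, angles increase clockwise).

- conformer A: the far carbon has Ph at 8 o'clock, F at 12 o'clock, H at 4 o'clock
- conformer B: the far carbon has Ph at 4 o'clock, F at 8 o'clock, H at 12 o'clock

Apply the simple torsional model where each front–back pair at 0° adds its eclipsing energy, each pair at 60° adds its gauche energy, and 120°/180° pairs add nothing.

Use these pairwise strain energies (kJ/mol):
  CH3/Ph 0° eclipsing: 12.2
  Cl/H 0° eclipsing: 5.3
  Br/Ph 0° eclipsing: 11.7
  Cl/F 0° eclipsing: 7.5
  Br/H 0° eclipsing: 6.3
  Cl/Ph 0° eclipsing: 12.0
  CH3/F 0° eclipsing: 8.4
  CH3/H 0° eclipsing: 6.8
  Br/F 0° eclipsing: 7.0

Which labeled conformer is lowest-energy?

A

A is eclipsed. Br at 0° is eclipsed with F at 0° (7.0); Cl at 120° is eclipsed with H at 120° (5.3); CH3 at 240° is eclipsed with Ph at 240° (12.2). Total 24.5 kJ/mol.
B is eclipsed. Br at 0° is eclipsed with H at 0° (6.3); Cl at 120° is eclipsed with Ph at 120° (12.0); CH3 at 240° is eclipsed with F at 240° (8.4). Total 26.7 kJ/mol.
A has the lowest total (24.5 kJ/mol).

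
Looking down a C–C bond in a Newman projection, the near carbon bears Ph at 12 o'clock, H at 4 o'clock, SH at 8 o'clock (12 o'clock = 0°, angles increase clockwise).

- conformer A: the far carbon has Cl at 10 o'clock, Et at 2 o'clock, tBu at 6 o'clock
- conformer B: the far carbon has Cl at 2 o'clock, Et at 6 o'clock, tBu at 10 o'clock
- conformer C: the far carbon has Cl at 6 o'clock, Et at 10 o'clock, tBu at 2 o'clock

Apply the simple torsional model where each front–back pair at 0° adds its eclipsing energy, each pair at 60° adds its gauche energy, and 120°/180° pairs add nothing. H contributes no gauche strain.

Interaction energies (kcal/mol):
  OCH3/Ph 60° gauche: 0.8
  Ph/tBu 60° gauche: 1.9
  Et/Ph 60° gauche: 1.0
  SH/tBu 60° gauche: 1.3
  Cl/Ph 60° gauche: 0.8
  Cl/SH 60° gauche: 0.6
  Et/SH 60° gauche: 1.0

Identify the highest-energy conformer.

A (staggered): Ph(0°)/Cl(300°) gauche 0.8; Ph(0°)/Et(60°) gauche 1.0; SH(240°)/Cl(300°) gauche 0.6; SH(240°)/tBu(180°) gauche 1.3 → 3.7 kcal/mol.
B (staggered): Ph(0°)/Cl(60°) gauche 0.8; Ph(0°)/tBu(300°) gauche 1.9; SH(240°)/Et(180°) gauche 1.0; SH(240°)/tBu(300°) gauche 1.3 → 5.0 kcal/mol.
C (staggered): Ph(0°)/Et(300°) gauche 1.0; Ph(0°)/tBu(60°) gauche 1.9; SH(240°)/Cl(180°) gauche 0.6; SH(240°)/Et(300°) gauche 1.0 → 4.5 kcal/mol.
B has the highest total (5.0 kcal/mol).

B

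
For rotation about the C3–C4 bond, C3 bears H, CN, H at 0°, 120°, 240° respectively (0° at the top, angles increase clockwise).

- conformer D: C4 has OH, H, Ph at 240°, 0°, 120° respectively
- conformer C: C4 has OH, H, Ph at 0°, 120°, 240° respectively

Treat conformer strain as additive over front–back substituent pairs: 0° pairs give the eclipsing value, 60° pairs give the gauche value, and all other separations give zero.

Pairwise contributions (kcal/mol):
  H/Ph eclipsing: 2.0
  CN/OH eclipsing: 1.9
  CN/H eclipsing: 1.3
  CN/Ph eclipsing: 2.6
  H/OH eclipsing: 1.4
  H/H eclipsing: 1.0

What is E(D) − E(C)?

+0.3 kcal/mol

D is eclipsed. H at 0° is eclipsed with H at 0° (1.0); CN at 120° is eclipsed with Ph at 120° (2.6); H at 240° is eclipsed with OH at 240° (1.4). Total 5.0 kcal/mol.
C is eclipsed. H at 0° is eclipsed with OH at 0° (1.4); CN at 120° is eclipsed with H at 120° (1.3); H at 240° is eclipsed with Ph at 240° (2.0). Total 4.7 kcal/mol.
E(D) − E(C) = 5.0 − 4.7 = +0.3 kcal/mol.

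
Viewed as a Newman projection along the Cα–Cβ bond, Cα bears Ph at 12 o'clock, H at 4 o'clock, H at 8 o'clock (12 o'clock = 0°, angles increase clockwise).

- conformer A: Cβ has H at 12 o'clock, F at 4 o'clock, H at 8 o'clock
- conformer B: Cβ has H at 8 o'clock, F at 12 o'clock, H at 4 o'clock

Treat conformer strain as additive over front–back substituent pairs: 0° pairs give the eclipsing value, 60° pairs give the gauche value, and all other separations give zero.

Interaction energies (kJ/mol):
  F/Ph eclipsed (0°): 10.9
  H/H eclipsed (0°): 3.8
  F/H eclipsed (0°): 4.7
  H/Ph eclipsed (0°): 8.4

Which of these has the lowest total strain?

A (eclipsed): Ph–H eclipsed, H–F eclipsed, H–H eclipsed; 8.4 + 4.7 + 3.8 = 16.9 kJ/mol.
B (eclipsed): Ph–F eclipsed, H–H eclipsed, H–H eclipsed; 10.9 + 3.8 + 3.8 = 18.5 kJ/mol.
A has the lowest total (16.9 kJ/mol).

A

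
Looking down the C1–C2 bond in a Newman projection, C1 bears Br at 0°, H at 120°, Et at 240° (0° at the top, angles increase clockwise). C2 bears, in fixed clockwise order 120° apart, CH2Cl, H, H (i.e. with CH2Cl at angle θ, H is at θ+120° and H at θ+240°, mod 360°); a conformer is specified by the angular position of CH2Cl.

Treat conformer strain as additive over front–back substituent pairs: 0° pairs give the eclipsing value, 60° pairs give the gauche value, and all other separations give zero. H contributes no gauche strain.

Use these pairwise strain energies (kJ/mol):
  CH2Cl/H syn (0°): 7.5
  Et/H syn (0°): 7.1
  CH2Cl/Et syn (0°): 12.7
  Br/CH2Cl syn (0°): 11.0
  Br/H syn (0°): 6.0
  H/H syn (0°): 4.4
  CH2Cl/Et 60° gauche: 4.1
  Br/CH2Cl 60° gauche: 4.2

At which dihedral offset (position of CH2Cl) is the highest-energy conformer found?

CH2Cl at 0° (eclipsed): Br–CH2Cl eclipsed, H–H eclipsed, Et–H eclipsed; 11.0 + 4.4 + 7.1 = 22.5 kJ/mol.
CH2Cl at 60° (staggered): Br–CH2Cl gauche; 4.2 = 4.2 kJ/mol.
CH2Cl at 120° (eclipsed): Br–H eclipsed, H–CH2Cl eclipsed, Et–H eclipsed; 6.0 + 7.5 + 7.1 = 20.6 kJ/mol.
CH2Cl at 180° (staggered): Et–CH2Cl gauche; 4.1 = 4.1 kJ/mol.
CH2Cl at 240° (eclipsed): Br–H eclipsed, H–H eclipsed, Et–CH2Cl eclipsed; 6.0 + 4.4 + 12.7 = 23.1 kJ/mol.
CH2Cl at 300° (staggered): Br–CH2Cl gauche, Et–CH2Cl gauche; 4.2 + 4.1 = 8.3 kJ/mol.
The maximum (23.1 kJ/mol) occurs with CH2Cl at 240°.

240°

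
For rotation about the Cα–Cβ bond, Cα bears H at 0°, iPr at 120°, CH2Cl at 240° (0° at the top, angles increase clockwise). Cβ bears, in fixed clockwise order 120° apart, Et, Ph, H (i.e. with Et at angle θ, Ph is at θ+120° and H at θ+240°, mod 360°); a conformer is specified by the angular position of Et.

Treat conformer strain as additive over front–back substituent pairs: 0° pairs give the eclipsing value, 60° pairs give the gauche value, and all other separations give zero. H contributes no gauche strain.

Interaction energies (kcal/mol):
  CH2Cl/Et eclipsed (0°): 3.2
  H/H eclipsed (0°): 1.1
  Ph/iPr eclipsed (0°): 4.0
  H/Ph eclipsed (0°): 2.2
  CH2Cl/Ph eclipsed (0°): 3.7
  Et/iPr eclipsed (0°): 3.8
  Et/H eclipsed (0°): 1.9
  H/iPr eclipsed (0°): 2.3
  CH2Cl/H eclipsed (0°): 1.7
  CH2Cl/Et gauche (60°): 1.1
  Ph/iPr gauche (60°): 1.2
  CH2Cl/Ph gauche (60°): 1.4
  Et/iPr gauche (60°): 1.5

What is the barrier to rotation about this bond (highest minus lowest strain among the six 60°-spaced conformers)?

Et at 0° (eclipsed): H(0°)/Et(0°) eclipsed 1.9; iPr(120°)/Ph(120°) eclipsed 4.0; CH2Cl(240°)/H(240°) eclipsed 1.7 → 7.6 kcal/mol.
Et at 60° (staggered): iPr(120°)/Et(60°) gauche 1.5; iPr(120°)/Ph(180°) gauche 1.2; CH2Cl(240°)/Ph(180°) gauche 1.4 → 4.1 kcal/mol.
Et at 120° (eclipsed): H(0°)/H(0°) eclipsed 1.1; iPr(120°)/Et(120°) eclipsed 3.8; CH2Cl(240°)/Ph(240°) eclipsed 3.7 → 8.6 kcal/mol.
Et at 180° (staggered): iPr(120°)/Et(180°) gauche 1.5; CH2Cl(240°)/Et(180°) gauche 1.1; CH2Cl(240°)/Ph(300°) gauche 1.4 → 4.0 kcal/mol.
Et at 240° (eclipsed): H(0°)/Ph(0°) eclipsed 2.2; iPr(120°)/H(120°) eclipsed 2.3; CH2Cl(240°)/Et(240°) eclipsed 3.2 → 7.7 kcal/mol.
Et at 300° (staggered): iPr(120°)/Ph(60°) gauche 1.2; CH2Cl(240°)/Et(300°) gauche 1.1 → 2.3 kcal/mol.
Max at 120° (8.6 kcal/mol), min at 300° (2.3 kcal/mol); barrier = 6.3 kcal/mol.

6.3 kcal/mol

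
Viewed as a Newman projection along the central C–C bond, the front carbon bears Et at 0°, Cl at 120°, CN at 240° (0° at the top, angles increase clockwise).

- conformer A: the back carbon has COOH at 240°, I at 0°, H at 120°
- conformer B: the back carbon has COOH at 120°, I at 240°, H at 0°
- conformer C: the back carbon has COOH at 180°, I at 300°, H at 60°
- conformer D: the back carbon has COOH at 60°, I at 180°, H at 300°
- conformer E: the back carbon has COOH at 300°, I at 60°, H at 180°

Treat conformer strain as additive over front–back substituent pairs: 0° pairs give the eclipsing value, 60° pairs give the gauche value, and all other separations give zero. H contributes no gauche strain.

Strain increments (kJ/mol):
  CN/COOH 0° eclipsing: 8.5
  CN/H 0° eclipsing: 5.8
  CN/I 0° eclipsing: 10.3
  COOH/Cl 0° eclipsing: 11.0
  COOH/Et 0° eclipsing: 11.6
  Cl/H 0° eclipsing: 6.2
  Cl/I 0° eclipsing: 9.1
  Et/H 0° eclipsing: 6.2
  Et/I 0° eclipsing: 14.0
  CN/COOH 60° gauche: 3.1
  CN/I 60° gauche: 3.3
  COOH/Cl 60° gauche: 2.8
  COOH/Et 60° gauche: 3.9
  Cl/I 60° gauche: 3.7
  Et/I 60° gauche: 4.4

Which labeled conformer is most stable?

A (eclipsed): Et–I eclipsed, Cl–H eclipsed, CN–COOH eclipsed; 14.0 + 6.2 + 8.5 = 28.7 kJ/mol.
B (eclipsed): Et–H eclipsed, Cl–COOH eclipsed, CN–I eclipsed; 6.2 + 11.0 + 10.3 = 27.5 kJ/mol.
C (staggered): Et–I gauche, Cl–COOH gauche, CN–COOH gauche, CN–I gauche; 4.4 + 2.8 + 3.1 + 3.3 = 13.6 kJ/mol.
D (staggered): Et–COOH gauche, Cl–COOH gauche, Cl–I gauche, CN–I gauche; 3.9 + 2.8 + 3.7 + 3.3 = 13.7 kJ/mol.
E (staggered): Et–COOH gauche, Et–I gauche, Cl–I gauche, CN–COOH gauche; 3.9 + 4.4 + 3.7 + 3.1 = 15.1 kJ/mol.
C has the lowest total (13.6 kJ/mol).

C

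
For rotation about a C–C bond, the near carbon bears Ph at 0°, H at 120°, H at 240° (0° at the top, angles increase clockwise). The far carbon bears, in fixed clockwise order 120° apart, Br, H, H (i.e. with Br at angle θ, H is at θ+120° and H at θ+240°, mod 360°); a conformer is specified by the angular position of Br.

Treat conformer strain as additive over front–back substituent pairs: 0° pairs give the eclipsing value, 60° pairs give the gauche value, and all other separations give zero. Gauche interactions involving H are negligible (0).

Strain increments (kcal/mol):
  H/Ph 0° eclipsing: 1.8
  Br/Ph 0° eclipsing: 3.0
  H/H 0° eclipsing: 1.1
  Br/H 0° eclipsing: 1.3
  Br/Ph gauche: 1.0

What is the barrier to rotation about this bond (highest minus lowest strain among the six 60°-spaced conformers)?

5.2 kcal/mol

Br at 0° (eclipsed): Ph(0°)/Br(0°) eclipsed 3.0; H(120°)/H(120°) eclipsed 1.1; H(240°)/H(240°) eclipsed 1.1 → 5.2 kcal/mol.
Br at 60° (staggered): Ph(0°)/Br(60°) gauche 1.0 → 1.0 kcal/mol.
Br at 120° (eclipsed): Ph(0°)/H(0°) eclipsed 1.8; H(120°)/Br(120°) eclipsed 1.3; H(240°)/H(240°) eclipsed 1.1 → 4.2 kcal/mol.
Br at 180° (staggered): no non-H gauche contacts → 0.0 kcal/mol.
Br at 240° (eclipsed): Ph(0°)/H(0°) eclipsed 1.8; H(120°)/H(120°) eclipsed 1.1; H(240°)/Br(240°) eclipsed 1.3 → 4.2 kcal/mol.
Br at 300° (staggered): Ph(0°)/Br(300°) gauche 1.0 → 1.0 kcal/mol.
Max at 0° (5.2 kcal/mol), min at 180° (0.0 kcal/mol); barrier = 5.2 kcal/mol.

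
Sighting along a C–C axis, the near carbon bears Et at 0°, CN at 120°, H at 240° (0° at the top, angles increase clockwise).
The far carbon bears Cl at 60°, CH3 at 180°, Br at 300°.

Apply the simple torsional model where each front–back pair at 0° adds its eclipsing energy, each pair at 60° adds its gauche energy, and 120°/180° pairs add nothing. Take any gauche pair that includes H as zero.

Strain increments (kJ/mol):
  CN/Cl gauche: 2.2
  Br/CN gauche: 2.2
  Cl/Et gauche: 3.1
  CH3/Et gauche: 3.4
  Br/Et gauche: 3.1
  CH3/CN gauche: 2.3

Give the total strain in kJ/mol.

10.7 kJ/mol

This conformer (staggered): Et–Cl gauche, Et–Br gauche, CN–Cl gauche, CN–CH3 gauche; 3.1 + 3.1 + 2.2 + 2.3 = 10.7 kJ/mol.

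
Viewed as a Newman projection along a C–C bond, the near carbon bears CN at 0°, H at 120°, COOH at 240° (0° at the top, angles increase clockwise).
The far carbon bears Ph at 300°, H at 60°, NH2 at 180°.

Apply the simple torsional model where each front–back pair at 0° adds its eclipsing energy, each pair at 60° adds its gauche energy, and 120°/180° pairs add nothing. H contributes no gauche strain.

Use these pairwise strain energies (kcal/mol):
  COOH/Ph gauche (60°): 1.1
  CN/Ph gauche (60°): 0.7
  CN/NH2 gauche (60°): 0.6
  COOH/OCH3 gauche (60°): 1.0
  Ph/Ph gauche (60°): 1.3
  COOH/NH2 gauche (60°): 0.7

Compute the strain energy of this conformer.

2.5 kcal/mol

This conformer is staggered. CN at 0° is gauche with Ph at 300° (0.7); COOH at 240° is gauche with Ph at 300° (1.1); COOH at 240° is gauche with NH2 at 180° (0.7). Total 2.5 kcal/mol.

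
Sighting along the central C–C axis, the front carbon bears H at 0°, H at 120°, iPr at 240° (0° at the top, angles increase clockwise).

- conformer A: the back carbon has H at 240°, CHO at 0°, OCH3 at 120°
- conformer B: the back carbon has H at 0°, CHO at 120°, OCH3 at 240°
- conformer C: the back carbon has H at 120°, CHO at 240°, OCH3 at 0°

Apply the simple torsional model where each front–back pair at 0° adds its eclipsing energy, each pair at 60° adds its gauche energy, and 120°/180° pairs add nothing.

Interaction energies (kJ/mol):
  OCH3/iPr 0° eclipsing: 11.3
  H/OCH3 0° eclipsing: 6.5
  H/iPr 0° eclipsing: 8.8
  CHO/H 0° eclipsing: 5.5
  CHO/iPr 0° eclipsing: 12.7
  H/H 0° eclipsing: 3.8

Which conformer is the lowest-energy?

A (eclipsed): H–CHO eclipsed, H–OCH3 eclipsed, iPr–H eclipsed; 5.5 + 6.5 + 8.8 = 20.8 kJ/mol.
B (eclipsed): H–H eclipsed, H–CHO eclipsed, iPr–OCH3 eclipsed; 3.8 + 5.5 + 11.3 = 20.6 kJ/mol.
C (eclipsed): H–OCH3 eclipsed, H–H eclipsed, iPr–CHO eclipsed; 6.5 + 3.8 + 12.7 = 23.0 kJ/mol.
B has the lowest total (20.6 kJ/mol).

B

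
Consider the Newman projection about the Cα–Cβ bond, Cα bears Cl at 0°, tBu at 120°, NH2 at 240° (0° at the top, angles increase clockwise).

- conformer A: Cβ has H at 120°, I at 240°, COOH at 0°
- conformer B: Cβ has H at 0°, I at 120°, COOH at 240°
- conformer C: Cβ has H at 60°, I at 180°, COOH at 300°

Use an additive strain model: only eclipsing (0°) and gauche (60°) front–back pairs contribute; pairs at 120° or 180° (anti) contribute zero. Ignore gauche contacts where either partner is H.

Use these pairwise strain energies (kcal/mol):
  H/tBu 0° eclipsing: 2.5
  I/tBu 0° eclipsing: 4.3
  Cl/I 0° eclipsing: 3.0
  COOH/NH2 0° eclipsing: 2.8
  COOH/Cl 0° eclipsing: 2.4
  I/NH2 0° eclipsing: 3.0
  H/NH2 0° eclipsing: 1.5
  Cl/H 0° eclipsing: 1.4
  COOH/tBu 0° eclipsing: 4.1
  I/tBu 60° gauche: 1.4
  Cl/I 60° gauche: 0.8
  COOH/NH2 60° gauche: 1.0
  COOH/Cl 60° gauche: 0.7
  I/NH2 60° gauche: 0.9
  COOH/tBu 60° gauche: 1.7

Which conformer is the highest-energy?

A (eclipsed): Cl(0°)/COOH(0°) eclipsed 2.4; tBu(120°)/H(120°) eclipsed 2.5; NH2(240°)/I(240°) eclipsed 3.0 → 7.9 kcal/mol.
B (eclipsed): Cl(0°)/H(0°) eclipsed 1.4; tBu(120°)/I(120°) eclipsed 4.3; NH2(240°)/COOH(240°) eclipsed 2.8 → 8.5 kcal/mol.
C (staggered): Cl(0°)/COOH(300°) gauche 0.7; tBu(120°)/I(180°) gauche 1.4; NH2(240°)/I(180°) gauche 0.9; NH2(240°)/COOH(300°) gauche 1.0 → 4.0 kcal/mol.
B has the highest total (8.5 kcal/mol).

B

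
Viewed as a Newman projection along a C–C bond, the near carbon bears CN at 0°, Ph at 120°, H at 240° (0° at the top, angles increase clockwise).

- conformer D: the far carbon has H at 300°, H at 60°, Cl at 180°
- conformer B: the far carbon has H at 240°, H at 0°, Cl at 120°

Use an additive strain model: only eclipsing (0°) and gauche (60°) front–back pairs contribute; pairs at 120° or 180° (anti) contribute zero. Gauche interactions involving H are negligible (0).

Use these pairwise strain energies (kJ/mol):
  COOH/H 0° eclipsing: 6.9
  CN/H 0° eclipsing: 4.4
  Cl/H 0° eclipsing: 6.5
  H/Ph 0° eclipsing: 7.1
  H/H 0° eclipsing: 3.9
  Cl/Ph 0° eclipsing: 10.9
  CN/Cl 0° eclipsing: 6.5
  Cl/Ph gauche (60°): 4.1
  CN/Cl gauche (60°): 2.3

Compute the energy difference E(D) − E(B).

D is staggered. Ph at 120° is gauche with Cl at 180° (4.1). Total 4.1 kJ/mol.
B is eclipsed. CN at 0° is eclipsed with H at 0° (4.4); Ph at 120° is eclipsed with Cl at 120° (10.9); H at 240° is eclipsed with H at 240° (3.9). Total 19.2 kJ/mol.
E(D) − E(B) = 4.1 − 19.2 = -15.1 kJ/mol.

-15.1 kJ/mol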